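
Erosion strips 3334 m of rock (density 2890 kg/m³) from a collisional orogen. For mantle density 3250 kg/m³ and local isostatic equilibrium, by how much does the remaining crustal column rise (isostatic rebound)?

Unloading: uplift u = e ρ_c/ρ_m = 3334 m × 2890/3250 = 2960 m.

2960 m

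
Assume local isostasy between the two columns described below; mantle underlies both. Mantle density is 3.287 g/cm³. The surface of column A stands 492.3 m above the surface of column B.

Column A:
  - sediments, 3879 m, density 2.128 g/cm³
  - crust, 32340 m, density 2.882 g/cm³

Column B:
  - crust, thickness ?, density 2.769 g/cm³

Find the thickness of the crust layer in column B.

30800 m

Take the compensation level at the base of the deeper column (depth z_c below the surface of column A) and equate Σ ρ_i t_i down to z_c; mantle fills any gap and the z_c terms cancel.
Column A: 3879×2.128 + 32340×2.882 + (z_c − 36219)×3.287
Column B: 492.3×0 + x×2.769 + (z_c − 492.3 − 0 − x)×3.287
The z_c×3.287 term appears on both sides and cancels. Collect the known terms of each column as K = Σ(ρt)_known − 3.287 × (depth of known layers): K_A = 101458.392 − 3.287×36219 = −17593.461; K_B = 0 − 3.287×(492.3 + 0) = −1618.1901.
Balance: K_A = K_B − x×(3.287 − 2.769), so x = (K_B − K_A)/(3.287 − 2.769) = 15975.3/0.518 = 30800 m.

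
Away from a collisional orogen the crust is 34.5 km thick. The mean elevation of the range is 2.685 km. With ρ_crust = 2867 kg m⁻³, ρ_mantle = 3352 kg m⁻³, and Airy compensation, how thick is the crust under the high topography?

53.1 km

Root depth r = h ρ_c / (ρ_m − ρ_c) = 2.685 km × 2867 / 485 = 15.87 km.
Total thickness = T + h + r = 34.5 km + 2.685 km + 15.87 km = 53.1 km.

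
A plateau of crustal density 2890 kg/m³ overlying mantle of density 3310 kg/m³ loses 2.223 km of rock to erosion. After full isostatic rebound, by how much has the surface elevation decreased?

0.282 km

Rebound u = e ρ_c/ρ_m = 2.223 km × 2890/3310 = 1.941 km.
Net surface drop = e − u = 2.223 km − 1.941 km = e (ρ_m − ρ_c)/ρ_m = 0.282 km.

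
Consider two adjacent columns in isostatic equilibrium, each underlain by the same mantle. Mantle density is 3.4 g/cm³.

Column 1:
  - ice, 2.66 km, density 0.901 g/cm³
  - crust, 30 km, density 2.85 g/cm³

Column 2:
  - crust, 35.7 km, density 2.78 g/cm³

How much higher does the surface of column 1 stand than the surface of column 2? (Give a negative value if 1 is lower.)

0.298 km

For any compensation level in the mantle, the mantle terms cancel and isostasy reduces to e = (Σt_1 − Σt_2) − (Σ(ρt)_1 − Σ(ρt)_2) / ρ_m.
Σt_1 = 32.66 km; Σt_2 = 35.7 km; Σ(ρt)_1 = 87.89666; Σ(ρt)_2 = 99.246 (in km·g/cm³).
e = (32.66 − 35.7) − (87.89666 − 99.246) / 3.4 = 0.298 km.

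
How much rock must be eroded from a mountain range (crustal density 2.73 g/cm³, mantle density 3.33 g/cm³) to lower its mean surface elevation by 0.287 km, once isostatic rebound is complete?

Net drop Δ = e − u = e − e ρ_c/ρ_m = e (ρ_m − ρ_c)/ρ_m.
e = Δ ρ_m/(ρ_m − ρ_c) = 0.287 km × 3.33/0.6 = 1.59 km.

1.59 km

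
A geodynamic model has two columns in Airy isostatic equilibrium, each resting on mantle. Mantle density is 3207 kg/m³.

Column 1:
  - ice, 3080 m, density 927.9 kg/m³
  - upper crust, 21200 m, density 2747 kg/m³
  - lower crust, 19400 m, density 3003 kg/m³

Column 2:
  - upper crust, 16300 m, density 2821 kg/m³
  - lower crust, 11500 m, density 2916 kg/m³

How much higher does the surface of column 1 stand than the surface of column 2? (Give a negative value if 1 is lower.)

For any compensation level in the mantle, the mantle terms cancel and isostasy reduces to e = (Σt_1 − Σt_2) − (Σ(ρt)_1 − Σ(ρt)_2) / ρ_m.
Σt_1 = 43680 m; Σt_2 = 27800 m; Σ(ρt)_1 = 119352532; Σ(ρt)_2 = 79516300 (in m·kg/m³).
e = (43680 − 27800) − (119352532 − 79516300) / 3207 = 3460 m.

3460 m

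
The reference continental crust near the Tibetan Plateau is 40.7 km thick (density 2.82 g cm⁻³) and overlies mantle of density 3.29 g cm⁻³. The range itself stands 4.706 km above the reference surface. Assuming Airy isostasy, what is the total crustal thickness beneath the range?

Root depth r = h ρ_c / (ρ_m − ρ_c) = 4.706 km × 2.82 / 0.47 = 28.24 km.
Total thickness = T + h + r = 40.7 km + 4.706 km + 28.24 km = 73.6 km.

73.6 km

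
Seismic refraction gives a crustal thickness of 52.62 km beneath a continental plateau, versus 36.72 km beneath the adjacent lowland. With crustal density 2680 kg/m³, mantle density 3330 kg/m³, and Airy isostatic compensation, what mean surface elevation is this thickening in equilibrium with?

Excess crust Δ = 52.62 km − 36.72 km = 15.9 km, split between elevation h and root r with h + r = Δ.
Airy balance ρ_c h = (ρ_m − ρ_c) r gives r = h ρ_c/(ρ_m − ρ_c), so h (1 + ρ_c/(ρ_m − ρ_c)) = Δ, i.e. h = Δ (ρ_m − ρ_c)/ρ_m.
h = 15.9 km × 650/3330 = 3.1 km.

3.1 km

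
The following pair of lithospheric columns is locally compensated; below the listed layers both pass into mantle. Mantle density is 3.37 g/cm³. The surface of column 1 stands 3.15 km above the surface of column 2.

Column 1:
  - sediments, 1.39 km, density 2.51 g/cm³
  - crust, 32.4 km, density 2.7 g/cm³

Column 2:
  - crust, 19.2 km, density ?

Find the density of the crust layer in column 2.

2.73 g/cm³

Take the compensation level at the base of the deeper column (depth z_c below the surface of column 1) and equate Σ ρ_i t_i down to z_c; mantle fills any gap and the z_c terms cancel.
Column 1: 1.39×2.51 + 32.4×2.7 + (z_c − 33.79)×3.37
Column 2: 3.15×0 + 19.2×ρ + (z_c − 3.15 − 19.2)×3.37
The z_c×3.37 term appears on both sides and cancels. Collect the known terms of each column as K = Σ(ρt)_known − 3.37 × (depth of known layers): K_1 = 90.9689 − 3.37×33.79 = −22.9034; K_2 = 0 − 3.37×(3.15 + 19.2) = −75.3195.
Balance: K_1 = K_2 + 19.2×ρ, so ρ = (K_1 − K_2)/19.2 = 52.4161/19.2 = 2.73 g/cm³.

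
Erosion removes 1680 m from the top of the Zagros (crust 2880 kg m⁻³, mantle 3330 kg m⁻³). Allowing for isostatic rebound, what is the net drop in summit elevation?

227 m

Rebound u = e ρ_c/ρ_m = 1680 m × 2880/3330 = 1453 m.
Net surface drop = e − u = 1680 m − 1453 m = e (ρ_m − ρ_c)/ρ_m = 227 m.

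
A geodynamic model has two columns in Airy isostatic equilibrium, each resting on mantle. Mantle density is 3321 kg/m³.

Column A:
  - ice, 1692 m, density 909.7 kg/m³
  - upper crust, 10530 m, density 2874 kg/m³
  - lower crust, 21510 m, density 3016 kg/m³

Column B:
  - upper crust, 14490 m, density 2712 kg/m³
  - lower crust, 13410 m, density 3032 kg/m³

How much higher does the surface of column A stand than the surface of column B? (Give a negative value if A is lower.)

797 m

For any compensation level in the mantle, the mantle terms cancel and isostasy reduces to e = (Σt_A − Σt_B) − (Σ(ρt)_A − Σ(ρt)_B) / ρ_m.
Σt_A = 33732 m; Σt_B = 27900 m; Σ(ρt)_A = 96676592.4; Σ(ρt)_B = 79956000 (in m·kg/m³).
e = (33732 − 27900) − (96676592.4 − 79956000) / 3321 = 797 m.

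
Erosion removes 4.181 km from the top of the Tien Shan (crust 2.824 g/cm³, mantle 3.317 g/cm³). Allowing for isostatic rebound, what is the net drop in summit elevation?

Rebound u = e ρ_c/ρ_m = 4.181 km × 2.824/3.317 = 3.56 km.
Net surface drop = e − u = 4.181 km − 3.56 km = e (ρ_m − ρ_c)/ρ_m = 0.621 km.

0.621 km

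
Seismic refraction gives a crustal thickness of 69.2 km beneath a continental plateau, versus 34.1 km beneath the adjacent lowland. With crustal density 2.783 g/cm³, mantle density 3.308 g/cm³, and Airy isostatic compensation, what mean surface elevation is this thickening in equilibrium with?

5.57 km

Excess crust Δ = 69.2 km − 34.1 km = 35.1 km, split between elevation h and root r with h + r = Δ.
Airy balance ρ_c h = (ρ_m − ρ_c) r gives r = h ρ_c/(ρ_m − ρ_c), so h (1 + ρ_c/(ρ_m − ρ_c)) = Δ, i.e. h = Δ (ρ_m − ρ_c)/ρ_m.
h = 35.1 km × 0.525/3.308 = 5.57 km.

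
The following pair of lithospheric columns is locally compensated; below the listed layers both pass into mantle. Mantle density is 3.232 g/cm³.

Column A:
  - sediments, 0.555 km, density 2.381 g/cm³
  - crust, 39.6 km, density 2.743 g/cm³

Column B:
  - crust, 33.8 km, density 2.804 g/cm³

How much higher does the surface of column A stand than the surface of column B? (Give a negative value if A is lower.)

For any compensation level in the mantle, the mantle terms cancel and isostasy reduces to e = (Σt_A − Σt_B) − (Σ(ρt)_A − Σ(ρt)_B) / ρ_m.
Σt_A = 40.155 km; Σt_B = 33.8 km; Σ(ρt)_A = 109.944255; Σ(ρt)_B = 94.7752 (in km·g/cm³).
e = (40.155 − 33.8) − (109.944255 − 94.7752) / 3.232 = 1.66 km.

1.66 km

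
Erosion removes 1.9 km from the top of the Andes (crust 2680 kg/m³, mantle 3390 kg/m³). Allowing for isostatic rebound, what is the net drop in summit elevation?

0.398 km

Rebound u = e ρ_c/ρ_m = 1.9 km × 2680/3390 = 1.502 km.
Net surface drop = e − u = 1.9 km − 1.502 km = e (ρ_m − ρ_c)/ρ_m = 0.398 km.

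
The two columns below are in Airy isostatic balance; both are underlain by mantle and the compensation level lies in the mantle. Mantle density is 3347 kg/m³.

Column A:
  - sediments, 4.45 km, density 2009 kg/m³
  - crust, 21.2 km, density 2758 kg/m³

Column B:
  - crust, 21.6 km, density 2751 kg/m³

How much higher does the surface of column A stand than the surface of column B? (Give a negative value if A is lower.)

For any compensation level in the mantle, the mantle terms cancel and isostasy reduces to e = (Σt_A − Σt_B) − (Σ(ρt)_A − Σ(ρt)_B) / ρ_m.
Σt_A = 25.65 km; Σt_B = 21.6 km; Σ(ρt)_A = 67409.65; Σ(ρt)_B = 59421.6 (in km·kg/m³).
e = (25.65 − 21.6) − (67409.65 − 59421.6) / 3347 = 1.66 km.

1.66 km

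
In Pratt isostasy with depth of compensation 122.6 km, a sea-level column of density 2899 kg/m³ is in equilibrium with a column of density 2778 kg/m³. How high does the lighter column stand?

ρ_ref D = ρ (D + h) → h = D (ρ_ref − ρ)/ρ.
h = 122.6 km × (2899 − 2778)/2778 = 5.34 km.

5.34 km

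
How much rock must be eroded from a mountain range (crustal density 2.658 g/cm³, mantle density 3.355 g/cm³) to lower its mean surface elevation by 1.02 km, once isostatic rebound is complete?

Net drop Δ = e − u = e − e ρ_c/ρ_m = e (ρ_m − ρ_c)/ρ_m.
e = Δ ρ_m/(ρ_m − ρ_c) = 1.02 km × 3.355/0.697 = 4.91 km.

4.91 km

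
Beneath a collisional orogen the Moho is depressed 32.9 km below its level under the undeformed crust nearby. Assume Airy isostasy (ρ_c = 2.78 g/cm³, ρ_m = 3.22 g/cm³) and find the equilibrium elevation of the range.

For local isostatic compensation: ρ_c h = (ρ_m − ρ_c) r.
h = r (ρ_m − ρ_c) / ρ_c = 32.9 km × (3.22 − 2.78) / 2.78 = 5.21 km.

5.21 km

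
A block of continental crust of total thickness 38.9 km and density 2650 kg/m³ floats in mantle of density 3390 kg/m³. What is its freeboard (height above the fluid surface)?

8.49 km

Floating equilibrium: submerged depth d = t ρ_obj/ρ_fluid = 38.9 km × 2650/3390 = 30.41 km.
Freeboard = t − d = 38.9 km − 30.41 km = 8.49 km.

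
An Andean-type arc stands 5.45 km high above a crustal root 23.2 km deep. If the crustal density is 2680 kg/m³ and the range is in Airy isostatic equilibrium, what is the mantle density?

3310 kg/m³

Airy balance: ρ_c h = (ρ_m − ρ_c) r → ρ_m = ρ_c (1 + h/r).
ρ_m = 2680 × (1 + 5.45 km/23.2 km) = 3310 kg/m³.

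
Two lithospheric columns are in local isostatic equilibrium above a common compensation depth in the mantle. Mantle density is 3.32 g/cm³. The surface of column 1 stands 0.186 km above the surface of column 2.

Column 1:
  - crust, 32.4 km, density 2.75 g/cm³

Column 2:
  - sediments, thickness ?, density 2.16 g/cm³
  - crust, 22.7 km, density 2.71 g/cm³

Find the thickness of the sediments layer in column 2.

Take the compensation level at the base of the deeper column (depth z_c below the surface of column 1) and equate Σ ρ_i t_i down to z_c; mantle fills any gap and the z_c terms cancel.
Column 1: 32.4×2.75 + (z_c − 32.4)×3.32
Column 2: 0.186×0 + x×2.16 + 22.7×2.71 + (z_c − 0.186 − 22.7 − x)×3.32
The z_c×3.32 term appears on both sides and cancels. Collect the known terms of each column as K = Σ(ρt)_known − 3.32 × (depth of known layers): K_1 = 89.1 − 3.32×32.4 = −18.468; K_2 = 61.517 − 3.32×(0.186 + 22.7) = −14.46452.
Balance: K_1 = K_2 − x×(3.32 − 2.16), so x = (K_2 − K_1)/(3.32 − 2.16) = 4.00348/1.16 = 3.45 km.

3.45 km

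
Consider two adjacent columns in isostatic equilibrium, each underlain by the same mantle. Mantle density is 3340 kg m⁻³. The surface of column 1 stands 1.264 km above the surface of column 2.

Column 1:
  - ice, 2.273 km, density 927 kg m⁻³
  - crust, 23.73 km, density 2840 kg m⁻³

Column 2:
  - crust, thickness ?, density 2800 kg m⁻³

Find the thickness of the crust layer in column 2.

Take the compensation level at the base of the deeper column (depth z_c below the surface of column 1) and equate Σ ρ_i t_i down to z_c; mantle fills any gap and the z_c terms cancel.
Column 1: 2.273×927 + 23.73×2840 + (z_c − 26.003)×3340
Column 2: 1.264×0 + x×2800 + (z_c − 1.264 − 0 − x)×3340
The z_c×3340 term appears on both sides and cancels. Collect the known terms of each column as K = Σ(ρt)_known − 3340 × (depth of known layers): K_1 = 69500.271 − 3340×26.003 = −17349.749; K_2 = 0 − 3340×(1.264 + 0) = −4221.76.
Balance: K_1 = K_2 − x×(3340 − 2800), so x = (K_2 − K_1)/(3340 − 2800) = 13128/540 = 24.3 km.

24.3 km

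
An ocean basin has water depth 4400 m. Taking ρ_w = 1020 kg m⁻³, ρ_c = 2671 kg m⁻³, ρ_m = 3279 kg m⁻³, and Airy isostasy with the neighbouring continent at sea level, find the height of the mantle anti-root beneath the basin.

By Archimedes' principle applied to the lithosphere: replacing crust with seawater at the top is compensated by replacing crust with mantle at the base: d (ρ_c − ρ_w) = a (ρ_m − ρ_c).
a = d (ρ_c − ρ_w)/(ρ_m − ρ_c) = 4400 m × 1651/608 = 11900 m.

11900 m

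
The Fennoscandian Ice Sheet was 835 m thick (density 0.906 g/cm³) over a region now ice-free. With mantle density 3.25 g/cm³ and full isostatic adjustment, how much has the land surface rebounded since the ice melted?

Removing the load lets mantle flow back in; uplift u satisfies ρ_ice t = ρ_m u.
u = t ρ_ice/ρ_m = 835 m × 0.906/3.25 = 233 m.

233 m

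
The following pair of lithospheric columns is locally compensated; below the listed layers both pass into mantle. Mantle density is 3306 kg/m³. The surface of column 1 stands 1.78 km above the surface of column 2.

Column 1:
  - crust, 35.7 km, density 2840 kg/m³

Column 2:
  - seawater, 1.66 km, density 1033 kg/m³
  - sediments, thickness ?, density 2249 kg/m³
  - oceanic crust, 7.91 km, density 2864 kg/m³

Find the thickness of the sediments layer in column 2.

3.29 km

Take the compensation level at the base of the deeper column (depth z_c below the surface of column 1) and equate Σ ρ_i t_i down to z_c; mantle fills any gap and the z_c terms cancel.
Column 1: 35.7×2840 + (z_c − 35.7)×3306
Column 2: 1.78×0 + 1.66×1033 + x×2249 + 7.91×2864 + (z_c − 1.78 − 9.57 − x)×3306
The z_c×3306 term appears on both sides and cancels. Collect the known terms of each column as K = Σ(ρt)_known − 3306 × (depth of known layers): K_1 = 101388 − 3306×35.7 = −16636.2; K_2 = 24369.02 − 3306×(1.78 + 9.57) = −13154.08.
Balance: K_1 = K_2 − x×(3306 − 2249), so x = (K_2 − K_1)/(3306 − 2249) = 3482.12/1057 = 3.29 km.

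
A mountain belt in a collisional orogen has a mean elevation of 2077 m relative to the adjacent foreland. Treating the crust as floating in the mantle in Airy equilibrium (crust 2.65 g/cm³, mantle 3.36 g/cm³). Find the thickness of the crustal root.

7750 m

For local isostatic compensation: the weight of the topography is balanced by the buoyancy of the root, ρ_c h = (ρ_m − ρ_c) r.
r = h · ρ_c / (ρ_m − ρ_c) = 2077 m × 2.65 / (3.36 − 2.65) = 7750 m.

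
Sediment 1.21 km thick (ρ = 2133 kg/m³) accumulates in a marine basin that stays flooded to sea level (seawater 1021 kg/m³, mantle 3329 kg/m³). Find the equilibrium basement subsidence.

Submarine loading: the sediment displaces seawater, and the subsidence is in turn flooded, so s (ρ_m − ρ_w) = t (ρ_sed − ρ_w).
s = 1.21 km × (2133 − 1021) / (3329 − 1021) = 0.583 km.

0.583 km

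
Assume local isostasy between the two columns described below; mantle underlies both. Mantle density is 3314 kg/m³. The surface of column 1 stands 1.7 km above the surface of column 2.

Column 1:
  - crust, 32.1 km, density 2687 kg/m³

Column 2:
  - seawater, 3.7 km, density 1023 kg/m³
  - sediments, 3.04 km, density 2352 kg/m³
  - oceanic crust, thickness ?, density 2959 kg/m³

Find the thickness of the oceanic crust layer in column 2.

Take the compensation level at the base of the deeper column (depth z_c below the surface of column 1) and equate Σ ρ_i t_i down to z_c; mantle fills any gap and the z_c terms cancel.
Column 1: 32.1×2687 + (z_c − 32.1)×3314
Column 2: 1.7×0 + 3.7×1023 + 3.04×2352 + x×2959 + (z_c − 1.7 − 6.74 − x)×3314
The z_c×3314 term appears on both sides and cancels. Collect the known terms of each column as K = Σ(ρt)_known − 3314 × (depth of known layers): K_1 = 86252.7 − 3314×32.1 = −20126.7; K_2 = 10935.18 − 3314×(1.7 + 6.74) = −17034.98.
Balance: K_1 = K_2 − x×(3314 − 2959), so x = (K_2 − K_1)/(3314 − 2959) = 3091.72/355 = 8.71 km.

8.71 km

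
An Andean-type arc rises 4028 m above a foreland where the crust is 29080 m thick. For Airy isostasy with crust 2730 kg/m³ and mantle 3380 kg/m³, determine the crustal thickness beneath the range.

Root depth r = h ρ_c / (ρ_m − ρ_c) = 4028 m × 2730 / 650 = 16920 m.
Total thickness = T + h + r = 29080 m + 4028 m + 16920 m = 50000 m.

50000 m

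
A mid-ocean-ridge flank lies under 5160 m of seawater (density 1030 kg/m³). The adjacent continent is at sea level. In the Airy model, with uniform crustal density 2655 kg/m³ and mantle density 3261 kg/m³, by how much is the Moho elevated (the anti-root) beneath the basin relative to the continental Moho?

13800 m

For local isostatic compensation: replacing crust with seawater at the top is compensated by replacing crust with mantle at the base: d (ρ_c − ρ_w) = a (ρ_m − ρ_c).
a = d (ρ_c − ρ_w)/(ρ_m − ρ_c) = 5160 m × 1625/606 = 13800 m.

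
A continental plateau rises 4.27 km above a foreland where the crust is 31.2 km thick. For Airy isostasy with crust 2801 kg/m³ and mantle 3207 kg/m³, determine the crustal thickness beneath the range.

Root depth r = h ρ_c / (ρ_m − ρ_c) = 4.27 km × 2801 / 406 = 29.46 km.
Total thickness = T + h + r = 31.2 km + 4.27 km + 29.46 km = 64.9 km.

64.9 km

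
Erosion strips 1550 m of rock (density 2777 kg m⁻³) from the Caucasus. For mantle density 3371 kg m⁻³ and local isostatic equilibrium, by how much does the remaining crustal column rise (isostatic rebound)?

Unloading: uplift u = e ρ_c/ρ_m = 1550 m × 2777/3371 = 1280 m.

1280 m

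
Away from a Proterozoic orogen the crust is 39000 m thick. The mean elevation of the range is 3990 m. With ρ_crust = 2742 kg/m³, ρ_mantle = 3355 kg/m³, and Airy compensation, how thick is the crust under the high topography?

Root depth r = h ρ_c / (ρ_m − ρ_c) = 3990 m × 2742 / 613 = 17850 m.
Total thickness = T + h + r = 39000 m + 3990 m + 17850 m = 60800 m.

60800 m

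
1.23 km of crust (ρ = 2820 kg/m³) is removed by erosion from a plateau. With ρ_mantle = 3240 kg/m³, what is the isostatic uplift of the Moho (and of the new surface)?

1.07 km

Unloading: uplift u = e ρ_c/ρ_m = 1.23 km × 2820/3240 = 1.07 km.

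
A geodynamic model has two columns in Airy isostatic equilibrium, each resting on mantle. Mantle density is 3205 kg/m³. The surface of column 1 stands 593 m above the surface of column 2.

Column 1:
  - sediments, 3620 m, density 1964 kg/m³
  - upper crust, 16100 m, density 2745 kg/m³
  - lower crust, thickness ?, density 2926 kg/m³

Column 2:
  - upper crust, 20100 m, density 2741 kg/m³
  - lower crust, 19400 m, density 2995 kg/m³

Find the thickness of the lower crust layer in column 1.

Take the compensation level at the base of the deeper column (depth z_c below the surface of column 1) and equate Σ ρ_i t_i down to z_c; mantle fills any gap and the z_c terms cancel.
Column 1: 3620×1964 + 16100×2745 + x×2926 + (z_c − 19720 − x)×3205
Column 2: 593×0 + 20100×2741 + 19400×2995 + (z_c − 593 − 39500)×3205
The z_c×3205 term appears on both sides and cancels. Collect the known terms of each column as K = Σ(ρt)_known − 3205 × (depth of known layers): K_1 = 51304180 − 3205×19720 = −11898420; K_2 = 113197100 − 3205×(593 + 39500) = −15300965.
Balance: K_1 − x×(3205 − 2926) = K_2, so x = (K_1 − K_2)/(3205 − 2926) = 3402540/279 = 12200 m.

12200 m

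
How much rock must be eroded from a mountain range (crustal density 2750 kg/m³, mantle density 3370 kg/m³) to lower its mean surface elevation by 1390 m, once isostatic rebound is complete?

Net drop Δ = e − u = e − e ρ_c/ρ_m = e (ρ_m − ρ_c)/ρ_m.
e = Δ ρ_m/(ρ_m − ρ_c) = 1390 m × 3370/620 = 7560 m.

7560 m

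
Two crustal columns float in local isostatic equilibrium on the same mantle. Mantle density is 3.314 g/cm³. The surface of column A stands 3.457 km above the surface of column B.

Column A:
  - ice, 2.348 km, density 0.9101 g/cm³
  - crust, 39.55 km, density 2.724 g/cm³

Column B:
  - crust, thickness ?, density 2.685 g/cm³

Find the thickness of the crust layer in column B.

Take the compensation level at the base of the deeper column (depth z_c below the surface of column A) and equate Σ ρ_i t_i down to z_c; mantle fills any gap and the z_c terms cancel.
Column A: 2.348×0.9101 + 39.55×2.724 + (z_c − 41.898)×3.314
Column B: 3.457×0 + x×2.685 + (z_c − 3.457 − 0 − x)×3.314
The z_c×3.314 term appears on both sides and cancels. Collect the known terms of each column as K = Σ(ρt)_known − 3.314 × (depth of known layers): K_A = 109.871115 − 3.314×41.898 = −28.9788572; K_B = 0 − 3.314×(3.457 + 0) = −11.456498.
Balance: K_A = K_B − x×(3.314 − 2.685), so x = (K_B − K_A)/(3.314 − 2.685) = 17.5224/0.629 = 27.9 km.

27.9 km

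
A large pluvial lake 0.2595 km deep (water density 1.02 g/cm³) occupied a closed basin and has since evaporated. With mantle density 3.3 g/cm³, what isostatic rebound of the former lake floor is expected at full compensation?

u = d ρ_w/ρ_m = 0.2595 km × 1.02/3.3 = 0.0802 km.

0.0802 km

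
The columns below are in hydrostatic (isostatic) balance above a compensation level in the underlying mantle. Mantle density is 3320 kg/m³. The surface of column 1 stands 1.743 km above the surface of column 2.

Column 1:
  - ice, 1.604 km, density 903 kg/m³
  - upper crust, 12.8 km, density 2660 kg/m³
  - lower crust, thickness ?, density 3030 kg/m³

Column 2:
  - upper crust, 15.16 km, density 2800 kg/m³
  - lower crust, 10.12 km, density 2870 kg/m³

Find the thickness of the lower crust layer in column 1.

20.3 km

Take the compensation level at the base of the deeper column (depth z_c below the surface of column 1) and equate Σ ρ_i t_i down to z_c; mantle fills any gap and the z_c terms cancel.
Column 1: 1.604×903 + 12.8×2660 + x×3030 + (z_c − 14.404 − x)×3320
Column 2: 1.743×0 + 15.16×2800 + 10.12×2870 + (z_c − 1.743 − 25.28)×3320
The z_c×3320 term appears on both sides and cancels. Collect the known terms of each column as K = Σ(ρt)_known − 3320 × (depth of known layers): K_1 = 35496.412 − 3320×14.404 = −12324.868; K_2 = 71492.4 − 3320×(1.743 + 25.28) = −18223.96.
Balance: K_1 − x×(3320 − 3030) = K_2, so x = (K_1 − K_2)/(3320 − 3030) = 5899.09/290 = 20.3 km.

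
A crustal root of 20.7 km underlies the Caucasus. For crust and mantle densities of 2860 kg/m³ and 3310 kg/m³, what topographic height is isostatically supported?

3.26 km

For local isostatic compensation: ρ_c h = (ρ_m − ρ_c) r.
h = r (ρ_m − ρ_c) / ρ_c = 20.7 km × (3310 − 2860) / 2860 = 3.26 km.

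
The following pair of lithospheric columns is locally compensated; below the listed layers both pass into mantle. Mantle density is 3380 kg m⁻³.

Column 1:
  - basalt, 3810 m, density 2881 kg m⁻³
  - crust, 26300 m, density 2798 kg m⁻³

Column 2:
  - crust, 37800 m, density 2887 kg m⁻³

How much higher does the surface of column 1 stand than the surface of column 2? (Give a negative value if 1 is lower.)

−422 m

For any compensation level in the mantle, the mantle terms cancel and isostasy reduces to e = (Σt_1 − Σt_2) − (Σ(ρt)_1 − Σ(ρt)_2) / ρ_m.
Σt_1 = 30110 m; Σt_2 = 37800 m; Σ(ρt)_1 = 84564010; Σ(ρt)_2 = 109128600 (in m·kg m⁻³).
e = (30110 − 37800) − (84564010 − 109128600) / 3380 = −422 m.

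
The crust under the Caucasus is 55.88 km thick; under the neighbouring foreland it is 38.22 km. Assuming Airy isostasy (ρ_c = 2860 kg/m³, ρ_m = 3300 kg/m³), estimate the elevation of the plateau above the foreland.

Excess crust Δ = 55.88 km − 38.22 km = 17.66 km, split between elevation h and root r with h + r = Δ.
Airy balance ρ_c h = (ρ_m − ρ_c) r gives r = h ρ_c/(ρ_m − ρ_c), so h (1 + ρ_c/(ρ_m − ρ_c)) = Δ, i.e. h = Δ (ρ_m − ρ_c)/ρ_m.
h = 17.66 km × 440/3300 = 2.35 km.

2.35 km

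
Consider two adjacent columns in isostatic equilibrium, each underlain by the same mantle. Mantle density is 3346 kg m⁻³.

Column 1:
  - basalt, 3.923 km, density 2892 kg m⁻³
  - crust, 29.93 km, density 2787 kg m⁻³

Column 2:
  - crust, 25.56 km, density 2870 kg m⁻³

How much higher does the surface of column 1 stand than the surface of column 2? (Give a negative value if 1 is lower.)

1.9 km

For any compensation level in the mantle, the mantle terms cancel and isostasy reduces to e = (Σt_1 − Σt_2) − (Σ(ρt)_1 − Σ(ρt)_2) / ρ_m.
Σt_1 = 33.853 km; Σt_2 = 25.56 km; Σ(ρt)_1 = 94760.226; Σ(ρt)_2 = 73357.2 (in km·kg m⁻³).
e = (33.853 − 25.56) − (94760.226 − 73357.2) / 3346 = 1.9 km.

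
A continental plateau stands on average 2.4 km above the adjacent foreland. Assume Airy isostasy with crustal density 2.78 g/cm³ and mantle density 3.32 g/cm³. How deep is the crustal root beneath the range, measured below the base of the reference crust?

12.4 km

For local isostatic compensation: the weight of the topography is balanced by the buoyancy of the root, ρ_c h = (ρ_m − ρ_c) r.
r = h · ρ_c / (ρ_m − ρ_c) = 2.4 km × 2.78 / (3.32 − 2.78) = 12.4 km.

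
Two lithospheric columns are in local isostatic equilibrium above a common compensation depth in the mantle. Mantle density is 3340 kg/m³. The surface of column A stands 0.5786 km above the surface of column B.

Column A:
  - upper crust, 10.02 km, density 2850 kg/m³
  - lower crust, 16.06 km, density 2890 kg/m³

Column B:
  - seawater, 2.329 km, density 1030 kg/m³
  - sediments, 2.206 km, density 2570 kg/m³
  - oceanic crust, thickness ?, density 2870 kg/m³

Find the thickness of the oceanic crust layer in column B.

6.65 km

Take the compensation level at the base of the deeper column (depth z_c below the surface of column A) and equate Σ ρ_i t_i down to z_c; mantle fills any gap and the z_c terms cancel.
Column A: 10.02×2850 + 16.06×2890 + (z_c − 26.08)×3340
Column B: 0.5786×0 + 2.329×1030 + 2.206×2570 + x×2870 + (z_c − 0.5786 − 4.535 − x)×3340
The z_c×3340 term appears on both sides and cancels. Collect the known terms of each column as K = Σ(ρt)_known − 3340 × (depth of known layers): K_A = 74970.4 − 3340×26.08 = −12136.8; K_B = 8068.29 − 3340×(0.5786 + 4.535) = −9011.134.
Balance: K_A = K_B − x×(3340 − 2870), so x = (K_B − K_A)/(3340 − 2870) = 3125.67/470 = 6.65 km.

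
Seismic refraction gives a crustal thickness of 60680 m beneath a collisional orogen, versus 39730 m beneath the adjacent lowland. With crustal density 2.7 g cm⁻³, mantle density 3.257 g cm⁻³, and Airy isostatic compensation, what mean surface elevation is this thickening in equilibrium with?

3580 m

Excess crust Δ = 60680 m − 39730 m = 20950 m, split between elevation h and root r with h + r = Δ.
Airy balance ρ_c h = (ρ_m − ρ_c) r gives r = h ρ_c/(ρ_m − ρ_c), so h (1 + ρ_c/(ρ_m − ρ_c)) = Δ, i.e. h = Δ (ρ_m − ρ_c)/ρ_m.
h = 20950 m × 0.557/3.257 = 3580 m.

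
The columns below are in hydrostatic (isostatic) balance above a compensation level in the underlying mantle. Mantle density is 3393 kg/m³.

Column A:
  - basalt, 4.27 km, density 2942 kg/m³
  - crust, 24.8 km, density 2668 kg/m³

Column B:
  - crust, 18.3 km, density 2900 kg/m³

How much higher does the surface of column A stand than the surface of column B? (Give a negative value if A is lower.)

For any compensation level in the mantle, the mantle terms cancel and isostasy reduces to e = (Σt_A − Σt_B) − (Σ(ρt)_A − Σ(ρt)_B) / ρ_m.
Σt_A = 29.07 km; Σt_B = 18.3 km; Σ(ρt)_A = 78728.74; Σ(ρt)_B = 53070 (in km·kg/m³).
e = (29.07 − 18.3) − (78728.74 − 53070) / 3393 = 3.21 km.

3.21 km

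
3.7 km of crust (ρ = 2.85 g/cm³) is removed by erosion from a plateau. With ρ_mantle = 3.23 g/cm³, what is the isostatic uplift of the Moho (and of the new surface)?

3.26 km

Unloading: uplift u = e ρ_c/ρ_m = 3.7 km × 2.85/3.23 = 3.26 km.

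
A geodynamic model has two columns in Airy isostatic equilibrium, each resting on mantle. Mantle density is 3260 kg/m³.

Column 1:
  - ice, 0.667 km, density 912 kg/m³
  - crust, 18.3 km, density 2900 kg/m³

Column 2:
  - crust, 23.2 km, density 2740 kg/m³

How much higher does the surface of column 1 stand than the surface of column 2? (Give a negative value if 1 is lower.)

−1.2 km

For any compensation level in the mantle, the mantle terms cancel and isostasy reduces to e = (Σt_1 − Σt_2) − (Σ(ρt)_1 − Σ(ρt)_2) / ρ_m.
Σt_1 = 18.967 km; Σt_2 = 23.2 km; Σ(ρt)_1 = 53678.304; Σ(ρt)_2 = 63568 (in km·kg/m³).
e = (18.967 − 23.2) − (53678.304 − 63568) / 3260 = −1.2 km.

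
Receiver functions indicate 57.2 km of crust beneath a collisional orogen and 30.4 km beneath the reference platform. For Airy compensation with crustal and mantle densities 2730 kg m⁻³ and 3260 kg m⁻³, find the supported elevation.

4.36 km

Excess crust Δ = 57.2 km − 30.4 km = 26.8 km, split between elevation h and root r with h + r = Δ.
Airy balance ρ_c h = (ρ_m − ρ_c) r gives r = h ρ_c/(ρ_m − ρ_c), so h (1 + ρ_c/(ρ_m − ρ_c)) = Δ, i.e. h = Δ (ρ_m − ρ_c)/ρ_m.
h = 26.8 km × 530/3260 = 4.36 km.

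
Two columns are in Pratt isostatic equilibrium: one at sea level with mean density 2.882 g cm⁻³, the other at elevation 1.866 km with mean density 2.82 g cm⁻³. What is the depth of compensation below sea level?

ρ_ref D = ρ (D + h) → D (ρ_ref − ρ) = ρ h.
D = ρ h/(ρ_ref − ρ) = 2.82 × 1.866 km/(2.882 − 2.82) = 84.9 km.

84.9 km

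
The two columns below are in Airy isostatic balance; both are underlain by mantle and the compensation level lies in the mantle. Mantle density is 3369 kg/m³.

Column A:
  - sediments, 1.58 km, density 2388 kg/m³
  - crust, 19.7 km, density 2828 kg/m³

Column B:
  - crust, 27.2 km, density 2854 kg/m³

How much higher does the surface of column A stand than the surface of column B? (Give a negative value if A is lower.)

−0.534 km

For any compensation level in the mantle, the mantle terms cancel and isostasy reduces to e = (Σt_A − Σt_B) − (Σ(ρt)_A − Σ(ρt)_B) / ρ_m.
Σt_A = 21.28 km; Σt_B = 27.2 km; Σ(ρt)_A = 59484.64; Σ(ρt)_B = 77628.8 (in km·kg/m³).
e = (21.28 − 27.2) − (59484.64 − 77628.8) / 3369 = −0.534 km.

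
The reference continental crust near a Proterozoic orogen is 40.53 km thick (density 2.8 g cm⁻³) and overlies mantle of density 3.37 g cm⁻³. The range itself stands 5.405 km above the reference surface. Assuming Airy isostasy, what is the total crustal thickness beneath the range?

Root depth r = h ρ_c / (ρ_m − ρ_c) = 5.405 km × 2.8 / 0.57 = 26.55 km.
Total thickness = T + h + r = 40.53 km + 5.405 km + 26.55 km = 72.5 km.

72.5 km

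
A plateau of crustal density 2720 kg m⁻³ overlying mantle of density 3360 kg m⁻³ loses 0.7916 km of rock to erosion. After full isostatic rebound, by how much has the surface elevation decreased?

0.151 km

Rebound u = e ρ_c/ρ_m = 0.7916 km × 2720/3360 = 0.6408 km.
Net surface drop = e − u = 0.7916 km − 0.6408 km = e (ρ_m − ρ_c)/ρ_m = 0.151 km.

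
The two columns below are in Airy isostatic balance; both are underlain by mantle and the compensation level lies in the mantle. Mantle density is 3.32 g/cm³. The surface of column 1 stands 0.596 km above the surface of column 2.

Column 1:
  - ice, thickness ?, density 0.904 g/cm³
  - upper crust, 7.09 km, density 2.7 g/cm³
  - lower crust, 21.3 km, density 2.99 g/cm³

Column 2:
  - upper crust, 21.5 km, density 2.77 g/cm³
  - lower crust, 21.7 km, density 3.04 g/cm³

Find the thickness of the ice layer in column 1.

3.5 km

Take the compensation level at the base of the deeper column (depth z_c below the surface of column 1) and equate Σ ρ_i t_i down to z_c; mantle fills any gap and the z_c terms cancel.
Column 1: x×0.904 + 7.09×2.7 + 21.3×2.99 + (z_c − 28.39 − x)×3.32
Column 2: 0.596×0 + 21.5×2.77 + 21.7×3.04 + (z_c − 0.596 − 43.2)×3.32
The z_c×3.32 term appears on both sides and cancels. Collect the known terms of each column as K = Σ(ρt)_known − 3.32 × (depth of known layers): K_1 = 82.83 − 3.32×28.39 = −11.4248; K_2 = 125.523 − 3.32×(0.596 + 43.2) = −19.87972.
Balance: K_1 − x×(3.32 − 0.904) = K_2, so x = (K_1 − K_2)/(3.32 − 0.904) = 8.45492/2.416 = 3.5 km.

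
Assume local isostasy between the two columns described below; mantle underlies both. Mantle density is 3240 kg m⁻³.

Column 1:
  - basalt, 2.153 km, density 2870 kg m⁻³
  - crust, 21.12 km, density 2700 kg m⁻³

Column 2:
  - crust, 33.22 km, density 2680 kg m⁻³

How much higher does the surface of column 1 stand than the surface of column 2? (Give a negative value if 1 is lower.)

For any compensation level in the mantle, the mantle terms cancel and isostasy reduces to e = (Σt_1 − Σt_2) − (Σ(ρt)_1 − Σ(ρt)_2) / ρ_m.
Σt_1 = 23.273 km; Σt_2 = 33.22 km; Σ(ρt)_1 = 63203.11; Σ(ρt)_2 = 89029.6 (in km·kg m⁻³).
e = (23.273 − 33.22) − (63203.11 − 89029.6) / 3240 = −1.98 km.

−1.98 km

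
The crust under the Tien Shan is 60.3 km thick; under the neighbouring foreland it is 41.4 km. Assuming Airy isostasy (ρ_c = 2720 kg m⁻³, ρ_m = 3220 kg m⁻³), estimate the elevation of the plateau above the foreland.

2.93 km

Excess crust Δ = 60.3 km − 41.4 km = 18.9 km, split between elevation h and root r with h + r = Δ.
Airy balance ρ_c h = (ρ_m − ρ_c) r gives r = h ρ_c/(ρ_m − ρ_c), so h (1 + ρ_c/(ρ_m − ρ_c)) = Δ, i.e. h = Δ (ρ_m − ρ_c)/ρ_m.
h = 18.9 km × 500/3220 = 2.93 km.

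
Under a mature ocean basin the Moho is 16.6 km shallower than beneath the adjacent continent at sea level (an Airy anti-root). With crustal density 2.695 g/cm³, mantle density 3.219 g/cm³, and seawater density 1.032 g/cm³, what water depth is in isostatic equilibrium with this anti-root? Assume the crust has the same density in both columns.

5.23 km

Replacing a thickness d of crust by seawater at the top must be balanced by replacing crust with mantle at the base: d (ρ_c − ρ_w) = a (ρ_m − ρ_c).
d = a (ρ_m − ρ_c)/(ρ_c − ρ_w) = 16.6 km × 0.524/1.663 = 5.23 km.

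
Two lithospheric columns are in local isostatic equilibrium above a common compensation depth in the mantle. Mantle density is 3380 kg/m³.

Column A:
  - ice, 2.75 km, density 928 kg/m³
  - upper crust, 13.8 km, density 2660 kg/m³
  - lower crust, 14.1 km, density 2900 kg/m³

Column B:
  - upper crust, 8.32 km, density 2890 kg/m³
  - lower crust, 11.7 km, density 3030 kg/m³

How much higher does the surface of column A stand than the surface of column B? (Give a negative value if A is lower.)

For any compensation level in the mantle, the mantle terms cancel and isostasy reduces to e = (Σt_A − Σt_B) − (Σ(ρt)_A − Σ(ρt)_B) / ρ_m.
Σt_A = 30.65 km; Σt_B = 20.02 km; Σ(ρt)_A = 80150; Σ(ρt)_B = 59495.8 (in km·kg/m³).
e = (30.65 − 20.02) − (80150 − 59495.8) / 3380 = 4.52 km.

4.52 km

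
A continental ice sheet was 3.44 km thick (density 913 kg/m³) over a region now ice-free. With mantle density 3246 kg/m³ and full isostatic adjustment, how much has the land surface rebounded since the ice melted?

0.968 km

Removing the load lets mantle flow back in; uplift u satisfies ρ_ice t = ρ_m u.
u = t ρ_ice/ρ_m = 3.44 km × 913/3246 = 0.968 km.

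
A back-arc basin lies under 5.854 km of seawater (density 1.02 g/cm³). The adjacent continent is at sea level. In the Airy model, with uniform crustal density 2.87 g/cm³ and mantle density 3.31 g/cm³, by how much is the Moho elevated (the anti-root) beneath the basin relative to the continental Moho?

Equating mass per unit area of the two columns: replacing crust with seawater at the top is compensated by replacing crust with mantle at the base: d (ρ_c − ρ_w) = a (ρ_m − ρ_c).
a = d (ρ_c − ρ_w)/(ρ_m − ρ_c) = 5.854 km × 1.85/0.44 = 24.6 km.

24.6 km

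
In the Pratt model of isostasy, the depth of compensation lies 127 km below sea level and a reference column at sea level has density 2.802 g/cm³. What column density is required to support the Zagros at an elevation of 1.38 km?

2.77 g/cm³

Pratt balance: ρ_ref D = ρ (D + h).
ρ = ρ_ref D/(D + h) = 2.802 × 127 km/(127 km + 1.38 km) = 2.77 g/cm³.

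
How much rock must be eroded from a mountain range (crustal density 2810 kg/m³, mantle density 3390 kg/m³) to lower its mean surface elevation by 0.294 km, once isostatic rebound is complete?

Net drop Δ = e − u = e − e ρ_c/ρ_m = e (ρ_m − ρ_c)/ρ_m.
e = Δ ρ_m/(ρ_m − ρ_c) = 0.294 km × 3390/580 = 1.72 km.

1.72 km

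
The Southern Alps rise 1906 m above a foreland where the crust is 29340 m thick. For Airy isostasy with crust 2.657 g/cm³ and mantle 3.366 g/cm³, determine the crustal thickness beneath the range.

38400 m

Root depth r = h ρ_c / (ρ_m − ρ_c) = 1906 m × 2.657 / 0.709 = 7143 m.
Total thickness = T + h + r = 29340 m + 1906 m + 7143 m = 38400 m.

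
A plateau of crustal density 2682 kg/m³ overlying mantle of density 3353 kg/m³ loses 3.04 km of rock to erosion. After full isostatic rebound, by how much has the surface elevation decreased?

Rebound u = e ρ_c/ρ_m = 3.04 km × 2682/3353 = 2.432 km.
Net surface drop = e − u = 3.04 km − 2.432 km = e (ρ_m − ρ_c)/ρ_m = 0.608 km.

0.608 km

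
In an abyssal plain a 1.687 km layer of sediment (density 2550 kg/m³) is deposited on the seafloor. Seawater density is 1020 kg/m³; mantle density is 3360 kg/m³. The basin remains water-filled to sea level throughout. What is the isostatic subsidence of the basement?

1.1 km

Submarine loading: the sediment displaces seawater, and the subsidence is in turn flooded, so s (ρ_m − ρ_w) = t (ρ_sed − ρ_w).
s = 1.687 km × (2550 − 1020) / (3360 − 1020) = 1.1 km.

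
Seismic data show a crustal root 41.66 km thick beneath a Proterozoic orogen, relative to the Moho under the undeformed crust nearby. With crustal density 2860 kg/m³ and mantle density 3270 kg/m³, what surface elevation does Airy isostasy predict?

5.97 km

For local isostatic compensation: ρ_c h = (ρ_m − ρ_c) r.
h = r (ρ_m − ρ_c) / ρ_c = 41.66 km × (3270 − 2860) / 2860 = 5.97 km.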